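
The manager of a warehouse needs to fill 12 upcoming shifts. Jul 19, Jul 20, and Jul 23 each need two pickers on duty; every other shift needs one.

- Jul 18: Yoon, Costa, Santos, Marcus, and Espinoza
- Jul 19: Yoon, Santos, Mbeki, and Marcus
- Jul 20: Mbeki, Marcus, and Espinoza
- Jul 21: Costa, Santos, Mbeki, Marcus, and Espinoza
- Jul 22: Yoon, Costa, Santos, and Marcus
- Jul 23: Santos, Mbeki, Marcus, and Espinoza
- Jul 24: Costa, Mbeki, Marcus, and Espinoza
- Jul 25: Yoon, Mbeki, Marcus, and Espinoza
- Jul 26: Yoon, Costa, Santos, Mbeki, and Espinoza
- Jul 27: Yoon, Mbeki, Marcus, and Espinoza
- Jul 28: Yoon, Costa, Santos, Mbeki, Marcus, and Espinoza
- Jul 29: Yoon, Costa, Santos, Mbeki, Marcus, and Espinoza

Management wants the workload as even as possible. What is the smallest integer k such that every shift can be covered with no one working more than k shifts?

3

With 6 pickers and 15 worker-slots to fill, someone must work at least ⌈15/6⌉ = 3 shifts, so k ≥ 3.
k = 3 works: Jul 18→Costa, Jul 19→Santos+Mbeki, Jul 20→Mbeki+Marcus, Jul 21→Costa, Jul 22→Yoon, Jul 23→Santos+Mbeki, Jul 24→Costa, Jul 25→Yoon, Jul 26→Santos, Jul 27→Yoon, Jul 28→Marcus, Jul 29→Marcus.
Loads: Yoon 3, Costa 3, Santos 3, Mbeki 3, Marcus 3, Espinoza 0 — all ≤ 3.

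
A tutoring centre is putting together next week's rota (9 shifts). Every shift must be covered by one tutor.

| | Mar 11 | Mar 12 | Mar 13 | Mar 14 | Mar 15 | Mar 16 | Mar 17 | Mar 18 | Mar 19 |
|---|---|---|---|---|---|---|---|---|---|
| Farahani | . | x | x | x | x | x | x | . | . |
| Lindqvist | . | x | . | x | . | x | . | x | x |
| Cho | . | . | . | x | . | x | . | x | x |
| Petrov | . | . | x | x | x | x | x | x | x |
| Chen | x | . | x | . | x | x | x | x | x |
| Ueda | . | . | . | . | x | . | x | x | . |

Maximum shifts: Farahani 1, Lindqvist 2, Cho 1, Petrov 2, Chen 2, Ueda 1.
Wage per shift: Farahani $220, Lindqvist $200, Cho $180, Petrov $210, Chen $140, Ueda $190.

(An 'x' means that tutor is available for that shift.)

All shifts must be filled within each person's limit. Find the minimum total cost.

$1690

Mar 11 can only be covered by Chen, so that assignment is forced.
Picking the cheapest available tutor for each shift independently would cost $1360, but that ignores the shift limits.
An optimal schedule: Mar 11→Chen, Mar 12→Farahani, Mar 13→Petrov, Mar 14→Lindqvist, Mar 15→Petrov, Mar 16→Cho, Mar 17→Chen, Mar 18→Ueda, Mar 19→Lindqvist.
Total: 140 + 220 + 210 + 200 + 210 + 180 + 140 + 190 + 200 = $1690.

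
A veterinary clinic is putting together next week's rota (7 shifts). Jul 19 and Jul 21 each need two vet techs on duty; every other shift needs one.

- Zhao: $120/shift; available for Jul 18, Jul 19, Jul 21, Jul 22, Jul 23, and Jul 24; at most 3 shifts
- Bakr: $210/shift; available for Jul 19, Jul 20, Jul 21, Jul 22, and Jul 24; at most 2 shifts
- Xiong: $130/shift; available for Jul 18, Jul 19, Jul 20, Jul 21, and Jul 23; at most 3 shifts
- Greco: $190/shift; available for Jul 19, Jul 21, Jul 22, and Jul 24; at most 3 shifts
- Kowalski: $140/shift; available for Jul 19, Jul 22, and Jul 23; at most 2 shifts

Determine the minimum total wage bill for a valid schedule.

$1220

Picking the cheapest available vet tech for each shift independently would cost $1110, but that ignores the shift limits.
An optimal schedule: Jul 18→Zhao, Jul 19→Xiong+Kowalski, Jul 20→Xiong, Jul 21→Xiong+Greco, Jul 22→Kowalski, Jul 23→Zhao, Jul 24→Zhao.
Total: 120 + 130 + 140 + 130 + 130 + 190 + 140 + 120 + 120 = $1220.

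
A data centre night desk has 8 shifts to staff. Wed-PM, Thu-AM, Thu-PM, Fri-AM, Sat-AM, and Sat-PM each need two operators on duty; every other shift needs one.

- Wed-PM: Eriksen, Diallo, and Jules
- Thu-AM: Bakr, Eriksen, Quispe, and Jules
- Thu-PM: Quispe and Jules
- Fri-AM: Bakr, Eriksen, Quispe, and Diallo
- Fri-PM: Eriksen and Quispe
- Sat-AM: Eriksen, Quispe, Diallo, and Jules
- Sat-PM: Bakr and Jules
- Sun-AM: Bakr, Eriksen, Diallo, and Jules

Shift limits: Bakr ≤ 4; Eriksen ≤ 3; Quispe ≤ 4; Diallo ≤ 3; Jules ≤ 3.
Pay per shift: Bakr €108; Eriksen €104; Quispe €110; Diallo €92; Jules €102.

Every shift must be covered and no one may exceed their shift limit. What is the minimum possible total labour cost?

€1436

Thu-PM can only be covered by Quispe and Jules, so that assignment is forced.
Sat-PM can only be covered by Bakr and Jules, so that assignment is forced.
Picking the cheapest available operator for each shift independently would cost €1408, but that ignores the shift limits.
An optimal schedule: Wed-PM→Diallo+Jules, Thu-AM→Eriksen+Bakr, Thu-PM→Jules+Quispe, Fri-AM→Diallo+Bakr, Fri-PM→Eriksen, Sat-AM→Diallo+Eriksen, Sat-PM→Jules+Bakr, Sun-AM→Bakr.
Total: 92 + 102 + 104 + 108 + 102 + 110 + 92 + 108 + 104 + 92 + 104 + 102 + 108 + 108 = €1436.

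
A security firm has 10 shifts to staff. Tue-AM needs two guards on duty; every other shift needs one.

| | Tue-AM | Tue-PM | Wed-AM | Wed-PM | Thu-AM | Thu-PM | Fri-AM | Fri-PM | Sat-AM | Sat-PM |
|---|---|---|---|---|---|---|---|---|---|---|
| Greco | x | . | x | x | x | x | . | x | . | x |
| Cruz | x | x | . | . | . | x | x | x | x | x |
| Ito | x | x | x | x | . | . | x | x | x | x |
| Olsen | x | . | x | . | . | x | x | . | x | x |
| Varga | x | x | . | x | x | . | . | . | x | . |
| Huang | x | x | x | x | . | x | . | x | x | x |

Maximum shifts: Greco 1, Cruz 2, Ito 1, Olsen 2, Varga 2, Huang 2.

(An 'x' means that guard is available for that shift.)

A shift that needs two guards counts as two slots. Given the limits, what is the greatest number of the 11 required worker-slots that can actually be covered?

10

Total capacity across all guards is 1+2+1+2+2+2 = 10, and 11 slots are needed, so at most 10 can be filled.
An assignment achieving 10: Tue-AM→Varga, Tue-PM→Cruz, Wed-AM→Ito, Wed-PM→Varga, Thu-AM→Greco, Thu-PM→Olsen, Fri-AM→Cruz, Fri-PM→Huang, Sat-AM→Olsen, Sat-PM→Huang.
Loads: Greco 1/1, Cruz 2/2, Ito 1/1, Olsen 2/2, Varga 2/2, Huang 2/2.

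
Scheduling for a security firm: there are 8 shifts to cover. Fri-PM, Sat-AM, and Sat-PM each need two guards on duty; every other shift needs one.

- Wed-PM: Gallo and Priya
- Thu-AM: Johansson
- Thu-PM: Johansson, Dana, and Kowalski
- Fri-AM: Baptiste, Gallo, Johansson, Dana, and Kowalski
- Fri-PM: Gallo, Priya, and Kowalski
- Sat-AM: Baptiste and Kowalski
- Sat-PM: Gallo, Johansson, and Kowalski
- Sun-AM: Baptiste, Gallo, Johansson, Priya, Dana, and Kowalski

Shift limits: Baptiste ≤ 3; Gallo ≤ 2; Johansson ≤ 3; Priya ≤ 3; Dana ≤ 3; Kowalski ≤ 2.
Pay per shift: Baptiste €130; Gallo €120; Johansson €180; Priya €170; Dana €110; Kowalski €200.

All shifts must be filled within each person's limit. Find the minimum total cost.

€1600

Thu-AM can only be covered by Johansson, so that assignment is forced.
Sat-AM can only be covered by Baptiste and Kowalski, so that assignment is forced.
Picking the cheapest available guard for each shift independently would cost €1550, but that ignores the shift limits.
An optimal schedule: Wed-PM→Priya, Thu-AM→Johansson, Thu-PM→Dana, Fri-AM→Dana, Fri-PM→Gallo+Priya, Sat-AM→Baptiste+Kowalski, Sat-PM→Gallo+Johansson, Sun-AM→Dana.
Total: 170 + 180 + 110 + 110 + 120 + 170 + 130 + 200 + 120 + 180 + 110 = €1600.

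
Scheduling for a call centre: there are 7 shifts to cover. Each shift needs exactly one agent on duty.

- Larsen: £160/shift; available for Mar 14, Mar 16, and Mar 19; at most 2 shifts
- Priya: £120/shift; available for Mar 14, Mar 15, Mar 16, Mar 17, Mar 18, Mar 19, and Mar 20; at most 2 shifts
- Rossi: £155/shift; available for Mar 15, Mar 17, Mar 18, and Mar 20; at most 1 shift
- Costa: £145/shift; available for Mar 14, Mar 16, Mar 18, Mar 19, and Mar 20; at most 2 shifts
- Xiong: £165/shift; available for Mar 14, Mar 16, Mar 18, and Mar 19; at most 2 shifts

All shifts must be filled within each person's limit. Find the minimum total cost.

£1005

Picking the cheapest available agent for each shift independently would cost £840, but that ignores the shift limits.
An optimal schedule: Mar 14→Larsen, Mar 15→Priya, Mar 16→Larsen, Mar 17→Priya, Mar 18→Costa, Mar 19→Costa, Mar 20→Rossi.
Total: 160 + 120 + 160 + 120 + 145 + 145 + 155 = £1005.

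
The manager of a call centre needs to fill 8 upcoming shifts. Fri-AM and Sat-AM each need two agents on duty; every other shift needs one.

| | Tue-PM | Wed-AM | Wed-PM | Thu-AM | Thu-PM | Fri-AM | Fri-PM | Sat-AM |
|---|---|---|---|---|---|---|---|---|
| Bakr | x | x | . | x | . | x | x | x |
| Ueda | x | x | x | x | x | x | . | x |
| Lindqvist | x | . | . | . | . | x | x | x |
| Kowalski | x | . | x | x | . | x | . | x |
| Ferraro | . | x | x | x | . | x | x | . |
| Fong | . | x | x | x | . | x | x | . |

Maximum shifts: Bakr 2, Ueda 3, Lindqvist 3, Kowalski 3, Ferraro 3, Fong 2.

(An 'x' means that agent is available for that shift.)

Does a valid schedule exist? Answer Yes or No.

Thu-PM can only be covered by Ueda, so that assignment is forced.
One valid schedule: Tue-PM→Bakr, Wed-AM→Bakr, Wed-PM→Ueda, Thu-AM→Ueda, Thu-PM→Ueda, Fri-AM→Lindqvist+Kowalski, Fri-PM→Lindqvist, Sat-AM→Lindqvist+Kowalski.
Loads: Bakr 2/2, Ueda 3/3, Lindqvist 3/3, Kowalski 2/3, Ferraro 0/3, Fong 0/2 — all within limits.

Yes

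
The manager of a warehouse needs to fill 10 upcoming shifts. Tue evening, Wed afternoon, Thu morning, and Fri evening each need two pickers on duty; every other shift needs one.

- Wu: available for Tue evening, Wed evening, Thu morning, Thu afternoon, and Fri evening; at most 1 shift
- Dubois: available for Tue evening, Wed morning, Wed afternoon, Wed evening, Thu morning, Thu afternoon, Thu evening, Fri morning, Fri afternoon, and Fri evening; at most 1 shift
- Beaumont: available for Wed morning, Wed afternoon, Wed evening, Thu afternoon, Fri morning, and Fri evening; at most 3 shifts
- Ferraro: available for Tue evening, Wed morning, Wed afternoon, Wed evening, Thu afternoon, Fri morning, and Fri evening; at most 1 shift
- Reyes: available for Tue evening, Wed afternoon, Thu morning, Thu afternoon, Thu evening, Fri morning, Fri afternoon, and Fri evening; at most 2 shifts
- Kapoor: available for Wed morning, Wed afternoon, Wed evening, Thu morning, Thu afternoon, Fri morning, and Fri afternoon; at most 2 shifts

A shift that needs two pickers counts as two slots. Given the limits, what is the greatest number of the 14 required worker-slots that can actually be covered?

Total capacity across all pickers is 1+1+3+1+2+2 = 10, and 14 slots are needed, so at most 10 can be filled.
An assignment achieving 10: Tue evening→Wu+Ferraro, Wed morning→Beaumont, Wed afternoon→Beaumont+Kapoor, Wed evening→Beaumont, Thu morning→Reyes+Kapoor, Thu evening→Dubois, Fri afternoon→Reyes.
Loads: Wu 1/1, Dubois 1/1, Beaumont 3/3, Ferraro 1/1, Reyes 2/2, Kapoor 2/2.

10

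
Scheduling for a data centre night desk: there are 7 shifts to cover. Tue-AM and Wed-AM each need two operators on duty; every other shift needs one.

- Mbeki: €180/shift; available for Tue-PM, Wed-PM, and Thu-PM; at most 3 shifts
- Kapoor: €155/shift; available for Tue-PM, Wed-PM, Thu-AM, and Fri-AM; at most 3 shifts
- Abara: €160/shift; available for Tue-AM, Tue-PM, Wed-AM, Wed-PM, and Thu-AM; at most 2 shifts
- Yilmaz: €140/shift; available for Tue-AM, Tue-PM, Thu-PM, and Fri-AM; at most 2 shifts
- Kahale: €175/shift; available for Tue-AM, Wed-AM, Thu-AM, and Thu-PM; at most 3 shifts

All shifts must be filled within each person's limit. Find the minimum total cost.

€1415

Wed-AM can only be covered by Abara and Kahale, so that assignment is forced.
Picking the cheapest available operator for each shift independently would cost €1365, but that ignores the shift limits.
An optimal schedule: Tue-AM→Yilmaz+Abara, Tue-PM→Kapoor, Wed-AM→Abara+Kahale, Wed-PM→Kapoor, Thu-AM→Kapoor, Thu-PM→Kahale, Fri-AM→Yilmaz.
Total: 140 + 160 + 155 + 160 + 175 + 155 + 155 + 175 + 140 = €1415.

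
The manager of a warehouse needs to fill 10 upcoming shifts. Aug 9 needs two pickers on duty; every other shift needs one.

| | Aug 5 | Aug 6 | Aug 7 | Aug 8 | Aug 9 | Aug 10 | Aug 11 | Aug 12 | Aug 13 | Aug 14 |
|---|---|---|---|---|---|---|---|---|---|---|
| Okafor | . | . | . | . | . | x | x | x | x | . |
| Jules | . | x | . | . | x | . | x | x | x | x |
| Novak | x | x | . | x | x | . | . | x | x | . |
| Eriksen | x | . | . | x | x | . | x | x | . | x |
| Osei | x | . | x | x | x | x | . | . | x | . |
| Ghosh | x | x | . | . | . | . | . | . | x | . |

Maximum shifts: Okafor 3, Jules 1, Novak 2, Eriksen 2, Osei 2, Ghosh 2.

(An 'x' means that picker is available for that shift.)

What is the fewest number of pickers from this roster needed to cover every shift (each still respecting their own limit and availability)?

11 slots to fill and no one can take more than 3, so at least ⌈11/3⌉ = 4 pickers are needed.
Any 4 pickers together have capacity at most 3+2+2+2 = 9 < 11 slots, so 4 can never suffice.
Okafor, Novak, Eriksen, Osei, and Ghosh alone can cover everything: Aug 5→Ghosh, Aug 6→Novak, Aug 7→Osei, Aug 8→Novak, Aug 9→Eriksen+Osei, Aug 10→Okafor, Aug 11→Okafor, Aug 12→Okafor, Aug 13→Ghosh, Aug 14→Eriksen.

5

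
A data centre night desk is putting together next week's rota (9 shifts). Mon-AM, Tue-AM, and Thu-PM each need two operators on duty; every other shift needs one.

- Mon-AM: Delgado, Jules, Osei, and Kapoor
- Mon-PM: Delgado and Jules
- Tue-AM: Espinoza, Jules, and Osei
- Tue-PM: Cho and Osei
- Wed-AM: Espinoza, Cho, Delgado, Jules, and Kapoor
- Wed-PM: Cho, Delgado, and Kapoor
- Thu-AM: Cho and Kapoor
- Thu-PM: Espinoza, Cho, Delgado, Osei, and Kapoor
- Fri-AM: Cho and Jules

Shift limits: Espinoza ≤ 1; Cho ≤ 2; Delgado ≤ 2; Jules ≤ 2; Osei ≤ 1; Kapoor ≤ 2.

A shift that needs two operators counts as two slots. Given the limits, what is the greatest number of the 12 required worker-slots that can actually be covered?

Total capacity across all operators is 1+2+2+2+1+2 = 10, and 12 slots are needed, so at most 10 can be filled.
An assignment achieving 10: Mon-AM→Osei+Kapoor, Mon-PM→Delgado, Tue-AM→Espinoza+Jules, Tue-PM→Cho, Wed-AM→Kapoor, Wed-PM→Delgado, Thu-AM→Cho, Fri-AM→Jules.
Loads: Espinoza 1/1, Cho 2/2, Delgado 2/2, Jules 2/2, Osei 1/1, Kapoor 2/2.

10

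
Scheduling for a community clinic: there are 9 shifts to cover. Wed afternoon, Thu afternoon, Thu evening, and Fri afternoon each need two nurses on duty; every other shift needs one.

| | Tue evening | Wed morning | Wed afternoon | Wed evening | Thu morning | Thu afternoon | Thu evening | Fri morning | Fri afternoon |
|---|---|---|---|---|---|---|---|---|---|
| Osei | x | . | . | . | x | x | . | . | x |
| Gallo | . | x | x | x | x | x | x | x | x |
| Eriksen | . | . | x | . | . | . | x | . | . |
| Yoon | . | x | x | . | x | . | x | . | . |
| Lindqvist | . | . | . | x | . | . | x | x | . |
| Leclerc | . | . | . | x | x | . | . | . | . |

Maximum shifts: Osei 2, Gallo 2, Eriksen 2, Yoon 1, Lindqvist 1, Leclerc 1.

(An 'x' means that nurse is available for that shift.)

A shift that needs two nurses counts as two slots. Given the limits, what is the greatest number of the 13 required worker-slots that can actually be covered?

9

Total capacity across all nurses is 2+2+2+1+1+1 = 9, and 13 slots are needed, so at most 9 can be filled.
An assignment achieving 9: Tue evening→Osei, Wed morning→Gallo, Wed afternoon→Eriksen+Yoon, Wed evening→Leclerc, Thu afternoon→Osei+Gallo, Thu evening→Eriksen, Fri morning→Lindqvist.
Loads: Osei 2/2, Gallo 2/2, Eriksen 2/2, Yoon 1/1, Lindqvist 1/1, Leclerc 1/1.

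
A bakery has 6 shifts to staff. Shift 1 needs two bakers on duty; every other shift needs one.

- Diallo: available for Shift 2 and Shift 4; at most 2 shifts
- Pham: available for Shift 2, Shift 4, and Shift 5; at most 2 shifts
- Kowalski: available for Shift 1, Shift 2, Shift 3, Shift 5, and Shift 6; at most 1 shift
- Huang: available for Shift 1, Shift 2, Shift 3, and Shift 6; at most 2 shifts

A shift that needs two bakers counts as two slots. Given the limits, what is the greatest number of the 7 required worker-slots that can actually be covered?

Total capacity across all bakers is 2+2+1+2 = 7, and 7 slots are needed, so at most 7 can be filled.
Shifts {Shift 1, Shift 3, Shift 6} need 4 slots but only Kowalski and Huang are available for them, supplying at most 3 — so at least 1 slot must go unfilled.
An assignment achieving 6: Shift 1→Kowalski+Huang, Shift 2→Diallo, Shift 3→Huang, Shift 4→Diallo, Shift 5→Pham.
Loads: Diallo 2/2, Pham 1/2, Kowalski 1/1, Huang 2/2.

6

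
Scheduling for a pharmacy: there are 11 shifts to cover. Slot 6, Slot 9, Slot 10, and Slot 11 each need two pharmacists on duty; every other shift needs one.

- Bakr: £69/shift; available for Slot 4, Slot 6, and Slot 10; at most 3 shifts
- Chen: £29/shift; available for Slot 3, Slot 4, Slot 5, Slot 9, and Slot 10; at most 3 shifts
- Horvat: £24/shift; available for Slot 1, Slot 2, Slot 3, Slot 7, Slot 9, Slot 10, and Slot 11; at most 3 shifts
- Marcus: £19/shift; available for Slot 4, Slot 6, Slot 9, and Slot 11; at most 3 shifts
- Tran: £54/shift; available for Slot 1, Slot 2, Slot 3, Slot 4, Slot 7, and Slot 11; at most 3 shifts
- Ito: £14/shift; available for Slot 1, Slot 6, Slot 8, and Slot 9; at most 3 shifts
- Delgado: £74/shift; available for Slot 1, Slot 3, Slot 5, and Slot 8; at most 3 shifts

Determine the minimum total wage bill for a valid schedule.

£420

Picking the cheapest available pharmacist for each shift independently would cost £310, but that ignores the shift limits.
An optimal schedule: Slot 1→Ito, Slot 2→Horvat, Slot 3→Tran, Slot 4→Tran, Slot 5→Chen, Slot 6→Ito+Marcus, Slot 7→Horvat, Slot 8→Ito, Slot 9→Marcus+Chen, Slot 10→Horvat+Chen, Slot 11→Marcus+Tran.
Total: 14 + 24 + 54 + 54 + 29 + 14 + 19 + 24 + 14 + 19 + 29 + 24 + 29 + 19 + 54 = £420.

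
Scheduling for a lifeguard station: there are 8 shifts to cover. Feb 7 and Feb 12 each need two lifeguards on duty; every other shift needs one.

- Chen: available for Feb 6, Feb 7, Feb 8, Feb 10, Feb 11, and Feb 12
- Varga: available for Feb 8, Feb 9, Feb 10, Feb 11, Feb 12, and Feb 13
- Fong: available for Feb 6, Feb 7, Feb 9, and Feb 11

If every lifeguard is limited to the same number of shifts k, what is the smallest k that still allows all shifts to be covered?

With 3 lifeguards and 10 worker-slots to fill, someone must work at least ⌈10/3⌉ = 4 shifts, so k ≥ 4.
k = 4 works: Feb 6→Chen, Feb 7→Chen+Fong, Feb 8→Chen, Feb 9→Varga, Feb 10→Varga, Feb 11→Fong, Feb 12→Chen+Varga, Feb 13→Varga.
Loads: Chen 4, Varga 4, Fong 2 — all ≤ 4.

4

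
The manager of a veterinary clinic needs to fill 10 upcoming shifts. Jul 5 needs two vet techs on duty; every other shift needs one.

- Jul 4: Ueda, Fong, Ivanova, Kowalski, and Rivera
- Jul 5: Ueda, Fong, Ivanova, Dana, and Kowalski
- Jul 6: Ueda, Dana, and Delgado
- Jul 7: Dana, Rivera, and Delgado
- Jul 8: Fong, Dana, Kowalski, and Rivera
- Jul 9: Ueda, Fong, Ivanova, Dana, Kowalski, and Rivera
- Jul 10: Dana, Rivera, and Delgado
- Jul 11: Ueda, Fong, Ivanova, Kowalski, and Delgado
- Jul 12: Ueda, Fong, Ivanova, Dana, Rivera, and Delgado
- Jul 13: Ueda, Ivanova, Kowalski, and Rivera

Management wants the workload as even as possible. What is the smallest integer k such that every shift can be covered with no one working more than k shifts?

2

With 7 vet techs and 11 worker-slots to fill, someone must work at least ⌈11/7⌉ = 2 shifts, so k ≥ 2.
k = 2 works: Jul 4→Fong, Jul 5→Ivanova+Kowalski, Jul 6→Ueda, Jul 7→Dana, Jul 8→Fong, Jul 9→Kowalski, Jul 10→Dana, Jul 11→Ivanova, Jul 12→Rivera, Jul 13→Ueda.
Loads: Ueda 2, Fong 2, Ivanova 2, Dana 2, Kowalski 2, Rivera 1, Delgado 0 — all ≤ 2.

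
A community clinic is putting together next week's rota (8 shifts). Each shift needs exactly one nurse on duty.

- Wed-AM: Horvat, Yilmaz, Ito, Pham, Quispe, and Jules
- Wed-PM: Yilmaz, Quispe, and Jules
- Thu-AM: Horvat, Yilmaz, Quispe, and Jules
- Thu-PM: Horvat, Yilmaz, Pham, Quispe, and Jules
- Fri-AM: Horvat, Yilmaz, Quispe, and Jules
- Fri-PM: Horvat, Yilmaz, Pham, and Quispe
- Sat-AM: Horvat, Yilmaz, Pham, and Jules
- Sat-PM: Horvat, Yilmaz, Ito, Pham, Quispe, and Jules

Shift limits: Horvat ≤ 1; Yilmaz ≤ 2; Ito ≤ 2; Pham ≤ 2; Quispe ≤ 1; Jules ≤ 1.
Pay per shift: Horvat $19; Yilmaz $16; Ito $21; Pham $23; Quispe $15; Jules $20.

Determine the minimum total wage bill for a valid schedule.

$151

Picking the cheapest available nurse for each shift independently would cost $121, but that ignores the shift limits.
An optimal schedule: Wed-AM→Ito, Wed-PM→Quispe, Thu-AM→Yilmaz, Thu-PM→Pham, Fri-AM→Yilmaz, Fri-PM→Horvat, Sat-AM→Jules, Sat-PM→Ito.
Total: 21 + 15 + 16 + 23 + 16 + 19 + 20 + 21 = $151.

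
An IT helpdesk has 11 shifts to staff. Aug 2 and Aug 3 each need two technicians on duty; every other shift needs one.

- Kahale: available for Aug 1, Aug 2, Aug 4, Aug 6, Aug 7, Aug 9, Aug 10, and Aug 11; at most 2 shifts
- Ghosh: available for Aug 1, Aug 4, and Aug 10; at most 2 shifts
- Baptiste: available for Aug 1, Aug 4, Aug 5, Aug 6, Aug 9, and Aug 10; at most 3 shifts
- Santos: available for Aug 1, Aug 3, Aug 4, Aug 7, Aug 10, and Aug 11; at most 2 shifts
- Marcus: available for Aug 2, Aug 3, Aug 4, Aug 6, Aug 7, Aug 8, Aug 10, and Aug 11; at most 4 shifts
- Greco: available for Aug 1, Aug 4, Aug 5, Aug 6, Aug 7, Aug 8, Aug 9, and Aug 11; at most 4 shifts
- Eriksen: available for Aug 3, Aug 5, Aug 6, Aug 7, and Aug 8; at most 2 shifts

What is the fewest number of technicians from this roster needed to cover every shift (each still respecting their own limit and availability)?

5

13 slots to fill and no one can take more than 4, so at least ⌈13/4⌉ = 4 technicians are needed.
No set of 4 technicians can cover every shift (each such set leaves at least one shift with no one available or exceeds a cap).
Kahale, Ghosh, Baptiste, Santos, and Marcus alone can cover everything: Aug 1→Ghosh, Aug 2→Kahale+Marcus, Aug 3→Santos+Marcus, Aug 4→Ghosh, Aug 5→Baptiste, Aug 6→Baptiste, Aug 7→Santos, Aug 8→Marcus, Aug 9→Kahale, Aug 10→Baptiste, Aug 11→Marcus.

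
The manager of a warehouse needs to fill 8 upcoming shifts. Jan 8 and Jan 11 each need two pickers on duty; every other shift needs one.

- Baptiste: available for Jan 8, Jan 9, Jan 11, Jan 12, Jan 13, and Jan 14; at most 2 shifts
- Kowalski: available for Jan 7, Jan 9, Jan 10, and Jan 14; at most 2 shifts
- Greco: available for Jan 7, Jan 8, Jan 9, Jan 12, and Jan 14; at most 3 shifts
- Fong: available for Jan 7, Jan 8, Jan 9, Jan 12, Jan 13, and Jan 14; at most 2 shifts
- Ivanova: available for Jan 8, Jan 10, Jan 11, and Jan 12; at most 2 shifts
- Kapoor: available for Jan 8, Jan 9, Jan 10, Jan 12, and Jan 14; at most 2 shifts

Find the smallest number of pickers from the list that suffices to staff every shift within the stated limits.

5

10 slots to fill and no one can take more than 3, so at least ⌈10/3⌉ = 4 pickers are needed.
Any 4 pickers together have capacity at most 3+2+2+2 = 9 < 10 slots, so 4 can never suffice.
Baptiste, Kowalski, Greco, Fong, and Ivanova alone can cover everything: Jan 7→Kowalski, Jan 8→Fong+Ivanova, Jan 9→Greco, Jan 10→Kowalski, Jan 11→Baptiste+Ivanova, Jan 12→Greco, Jan 13→Baptiste, Jan 14→Greco.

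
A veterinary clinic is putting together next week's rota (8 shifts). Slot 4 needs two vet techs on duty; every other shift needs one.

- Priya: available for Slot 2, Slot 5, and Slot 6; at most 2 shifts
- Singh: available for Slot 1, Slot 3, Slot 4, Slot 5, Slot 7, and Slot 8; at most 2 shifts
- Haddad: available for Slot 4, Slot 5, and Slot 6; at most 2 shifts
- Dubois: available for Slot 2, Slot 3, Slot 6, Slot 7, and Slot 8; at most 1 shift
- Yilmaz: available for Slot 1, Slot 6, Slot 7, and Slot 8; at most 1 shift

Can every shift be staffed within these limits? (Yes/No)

Shifts {Slot 1, Slot 3, Slot 4, Slot 7, Slot 8} need 6 worker-slots in total, but the vet techs available for any of those shifts (Singh, Haddad, Dubois, and Yilmaz) can supply at most 5 among them. So no valid schedule exists.

No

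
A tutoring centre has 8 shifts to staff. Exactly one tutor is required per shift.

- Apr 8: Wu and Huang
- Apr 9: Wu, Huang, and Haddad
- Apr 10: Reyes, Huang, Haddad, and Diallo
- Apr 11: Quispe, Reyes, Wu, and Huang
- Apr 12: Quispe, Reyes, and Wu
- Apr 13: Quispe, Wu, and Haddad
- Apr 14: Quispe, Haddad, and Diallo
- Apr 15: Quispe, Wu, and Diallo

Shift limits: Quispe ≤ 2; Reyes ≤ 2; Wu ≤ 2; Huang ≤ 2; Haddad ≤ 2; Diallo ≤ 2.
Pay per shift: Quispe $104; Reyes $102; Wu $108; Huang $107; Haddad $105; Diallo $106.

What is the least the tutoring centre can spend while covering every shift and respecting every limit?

$835

Picking the cheapest available tutor for each shift independently would cost $830, but that ignores the shift limits.
An optimal schedule: Apr 8→Huang, Apr 9→Haddad, Apr 10→Haddad, Apr 11→Reyes, Apr 12→Reyes, Apr 13→Quispe, Apr 14→Quispe, Apr 15→Diallo.
Total: 107 + 105 + 105 + 102 + 102 + 104 + 104 + 106 = $835.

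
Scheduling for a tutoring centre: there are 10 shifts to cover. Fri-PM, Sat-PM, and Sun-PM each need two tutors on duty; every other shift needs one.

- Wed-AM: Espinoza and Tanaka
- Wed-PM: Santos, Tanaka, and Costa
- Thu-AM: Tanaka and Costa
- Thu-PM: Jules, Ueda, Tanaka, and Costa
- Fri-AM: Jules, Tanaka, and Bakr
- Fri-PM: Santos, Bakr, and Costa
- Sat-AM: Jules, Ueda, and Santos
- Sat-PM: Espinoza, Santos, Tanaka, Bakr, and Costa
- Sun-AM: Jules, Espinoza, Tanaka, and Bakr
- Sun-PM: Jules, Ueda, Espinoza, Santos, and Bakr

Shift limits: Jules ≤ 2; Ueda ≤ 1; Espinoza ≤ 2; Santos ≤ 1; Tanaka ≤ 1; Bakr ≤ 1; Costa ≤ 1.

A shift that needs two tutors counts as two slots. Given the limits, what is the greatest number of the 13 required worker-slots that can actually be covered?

9

Total capacity across all tutors is 2+1+2+1+1+1+1 = 9, and 13 slots are needed, so at most 9 can be filled.
An assignment achieving 9: Wed-AM→Espinoza, Wed-PM→Santos, Thu-AM→Tanaka, Thu-PM→Ueda, Fri-AM→Jules, Fri-PM→Bakr+Costa, Sat-AM→Jules, Sun-AM→Espinoza.
Loads: Jules 2/2, Ueda 1/1, Espinoza 2/2, Santos 1/1, Tanaka 1/1, Bakr 1/1, Costa 1/1.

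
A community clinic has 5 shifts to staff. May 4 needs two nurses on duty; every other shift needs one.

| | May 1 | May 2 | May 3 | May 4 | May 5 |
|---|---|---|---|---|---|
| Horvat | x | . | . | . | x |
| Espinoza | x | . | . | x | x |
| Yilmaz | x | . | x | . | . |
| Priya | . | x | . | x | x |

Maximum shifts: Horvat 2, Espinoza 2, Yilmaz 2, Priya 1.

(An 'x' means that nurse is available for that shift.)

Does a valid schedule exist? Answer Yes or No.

Total capacity is 7 and 6 slots are needed, so capacity alone doesn't rule it out.
Shifts {May 2, May 4} need 3 worker-slots in total, but the nurses available for any of those shifts (Espinoza and Priya) can supply at most 2 among them. So no valid schedule exists.

No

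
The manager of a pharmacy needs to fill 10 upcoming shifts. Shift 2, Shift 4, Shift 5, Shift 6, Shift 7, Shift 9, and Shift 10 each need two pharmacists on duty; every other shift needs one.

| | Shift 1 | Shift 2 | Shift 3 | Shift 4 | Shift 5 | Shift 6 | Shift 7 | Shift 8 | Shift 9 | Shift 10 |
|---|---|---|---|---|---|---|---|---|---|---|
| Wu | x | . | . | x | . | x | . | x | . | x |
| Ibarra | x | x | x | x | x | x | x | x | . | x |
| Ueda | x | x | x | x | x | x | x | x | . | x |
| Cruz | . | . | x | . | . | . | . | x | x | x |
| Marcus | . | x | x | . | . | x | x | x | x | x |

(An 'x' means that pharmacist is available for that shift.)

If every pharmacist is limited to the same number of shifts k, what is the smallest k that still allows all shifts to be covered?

With 5 pharmacists and 17 worker-slots to fill, someone must work at least ⌈17/5⌉ = 4 shifts, so k ≥ 4.
k = 4 works: Shift 1→Wu, Shift 2→Ibarra+Ueda, Shift 3→Ueda, Shift 4→Wu+Ibarra, Shift 5→Ibarra+Ueda, Shift 6→Wu+Marcus, Shift 7→Ibarra+Ueda, Shift 8→Wu, Shift 9→Cruz+Marcus, Shift 10→Cruz+Marcus.
Loads: Wu 4, Ibarra 4, Ueda 4, Cruz 2, Marcus 3 — all ≤ 4.

4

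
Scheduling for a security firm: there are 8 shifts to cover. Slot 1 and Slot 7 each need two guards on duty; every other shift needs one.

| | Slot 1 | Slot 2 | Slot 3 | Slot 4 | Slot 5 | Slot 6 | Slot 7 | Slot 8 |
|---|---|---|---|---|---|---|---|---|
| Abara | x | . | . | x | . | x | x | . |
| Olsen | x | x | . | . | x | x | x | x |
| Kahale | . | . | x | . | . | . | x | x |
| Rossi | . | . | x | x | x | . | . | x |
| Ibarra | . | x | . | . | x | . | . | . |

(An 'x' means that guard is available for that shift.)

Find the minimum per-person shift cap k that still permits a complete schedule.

With 5 guards and 10 worker-slots to fill, someone must work at least ⌈10/5⌉ = 2 shifts, so k ≥ 2.
k = 2 works: Slot 1→Abara+Olsen, Slot 2→Ibarra, Slot 3→Kahale, Slot 4→Rossi, Slot 5→Ibarra, Slot 6→Abara, Slot 7→Olsen+Kahale, Slot 8→Rossi.
Loads: Abara 2, Olsen 2, Kahale 2, Rossi 2, Ibarra 2 — all ≤ 2.

2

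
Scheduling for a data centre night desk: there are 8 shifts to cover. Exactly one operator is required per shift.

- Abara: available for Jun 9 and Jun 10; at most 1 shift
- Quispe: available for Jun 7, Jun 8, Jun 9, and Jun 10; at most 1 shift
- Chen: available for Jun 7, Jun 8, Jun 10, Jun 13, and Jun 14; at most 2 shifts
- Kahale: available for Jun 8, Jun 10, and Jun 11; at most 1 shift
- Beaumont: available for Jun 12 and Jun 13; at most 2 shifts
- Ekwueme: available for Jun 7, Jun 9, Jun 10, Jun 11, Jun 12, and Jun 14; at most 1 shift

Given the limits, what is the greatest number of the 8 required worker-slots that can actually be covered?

8

Total capacity across all operators is 1+1+2+1+2+1 = 8, and 8 slots are needed, so at most 8 can be filled.
An assignment achieving 8: Jun 7→Quispe, Jun 8→Chen, Jun 9→Abara, Jun 10→Ekwueme, Jun 11→Kahale, Jun 12→Beaumont, Jun 13→Beaumont, Jun 14→Chen.
Loads: Abara 1/1, Quispe 1/1, Chen 2/2, Kahale 1/1, Beaumont 2/2, Ekwueme 1/1.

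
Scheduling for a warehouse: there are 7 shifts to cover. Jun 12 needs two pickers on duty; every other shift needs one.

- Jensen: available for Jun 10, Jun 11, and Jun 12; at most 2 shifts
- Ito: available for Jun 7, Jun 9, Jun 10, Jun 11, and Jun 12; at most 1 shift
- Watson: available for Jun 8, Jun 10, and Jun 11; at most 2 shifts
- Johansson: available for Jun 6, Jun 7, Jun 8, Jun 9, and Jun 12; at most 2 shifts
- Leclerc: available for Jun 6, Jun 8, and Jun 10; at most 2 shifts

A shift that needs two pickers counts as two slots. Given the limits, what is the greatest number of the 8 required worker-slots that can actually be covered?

8

Total capacity across all pickers is 2+1+2+2+2 = 9, and 8 slots are needed, so at most 8 can be filled.
An assignment achieving 8: Jun 6→Leclerc, Jun 7→Ito, Jun 8→Watson, Jun 9→Johansson, Jun 10→Watson, Jun 11→Jensen, Jun 12→Jensen+Johansson.
Loads: Jensen 2/2, Ito 1/1, Watson 2/2, Johansson 2/2, Leclerc 1/2.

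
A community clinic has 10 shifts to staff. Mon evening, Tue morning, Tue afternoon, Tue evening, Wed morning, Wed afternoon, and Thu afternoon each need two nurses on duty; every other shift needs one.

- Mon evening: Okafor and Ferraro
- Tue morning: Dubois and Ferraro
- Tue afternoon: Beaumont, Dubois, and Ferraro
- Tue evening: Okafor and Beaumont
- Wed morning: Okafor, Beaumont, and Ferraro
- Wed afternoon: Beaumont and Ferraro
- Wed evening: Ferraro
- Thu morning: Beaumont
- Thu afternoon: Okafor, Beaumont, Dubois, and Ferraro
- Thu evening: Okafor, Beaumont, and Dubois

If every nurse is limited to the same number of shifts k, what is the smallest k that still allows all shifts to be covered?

5

With 4 nurses and 17 worker-slots to fill, someone must work at least ⌈17/4⌉ = 5 shifts, so k ≥ 5.
k = 5 works: Mon evening→Okafor+Ferraro, Tue morning→Dubois+Ferraro, Tue afternoon→Beaumont+Dubois, Tue evening→Okafor+Beaumont, Wed morning→Okafor+Beaumont, Wed afternoon→Beaumont+Ferraro, Wed evening→Ferraro, Thu morning→Beaumont, Thu afternoon→Okafor+Dubois, Thu evening→Okafor.
Loads: Okafor 5, Beaumont 5, Dubois 3, Ferraro 4 — all ≤ 5.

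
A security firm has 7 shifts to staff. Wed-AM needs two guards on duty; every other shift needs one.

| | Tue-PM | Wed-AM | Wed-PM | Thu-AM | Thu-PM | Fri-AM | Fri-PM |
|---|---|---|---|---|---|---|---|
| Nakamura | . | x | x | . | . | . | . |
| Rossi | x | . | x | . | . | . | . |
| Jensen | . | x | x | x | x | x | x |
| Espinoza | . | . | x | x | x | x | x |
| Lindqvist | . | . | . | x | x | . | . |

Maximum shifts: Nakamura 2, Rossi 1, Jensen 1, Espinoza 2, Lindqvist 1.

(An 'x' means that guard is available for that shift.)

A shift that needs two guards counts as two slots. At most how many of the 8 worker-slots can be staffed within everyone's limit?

Total capacity across all guards is 2+1+1+2+1 = 7, and 8 slots are needed, so at most 7 can be filled.
An assignment achieving 7: Tue-PM→Rossi, Wed-AM→Nakamura+Jensen, Wed-PM→Nakamura, Thu-AM→Lindqvist, Fri-AM→Espinoza, Fri-PM→Espinoza.
Loads: Nakamura 2/2, Rossi 1/1, Jensen 1/1, Espinoza 2/2, Lindqvist 1/1.

7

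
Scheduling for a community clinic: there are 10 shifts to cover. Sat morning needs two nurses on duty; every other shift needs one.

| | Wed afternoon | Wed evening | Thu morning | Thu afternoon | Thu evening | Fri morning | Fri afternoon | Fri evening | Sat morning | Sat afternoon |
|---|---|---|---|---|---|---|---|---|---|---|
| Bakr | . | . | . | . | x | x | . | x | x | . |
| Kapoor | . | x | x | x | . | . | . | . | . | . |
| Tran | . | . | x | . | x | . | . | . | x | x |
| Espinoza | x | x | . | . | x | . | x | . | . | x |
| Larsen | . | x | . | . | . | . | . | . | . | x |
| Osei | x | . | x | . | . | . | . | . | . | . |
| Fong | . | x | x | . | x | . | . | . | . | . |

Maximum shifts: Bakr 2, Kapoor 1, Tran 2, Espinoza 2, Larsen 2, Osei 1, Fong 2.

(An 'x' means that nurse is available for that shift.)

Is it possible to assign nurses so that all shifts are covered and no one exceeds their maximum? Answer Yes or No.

Total capacity is 12 and 11 slots are needed, so capacity alone doesn't rule it out.
Shifts {Fri morning, Fri evening, Sat morning} need 4 worker-slots in total, but the nurses available for any of those shifts (Bakr and Tran) can supply at most 3 among them. So no valid schedule exists.

No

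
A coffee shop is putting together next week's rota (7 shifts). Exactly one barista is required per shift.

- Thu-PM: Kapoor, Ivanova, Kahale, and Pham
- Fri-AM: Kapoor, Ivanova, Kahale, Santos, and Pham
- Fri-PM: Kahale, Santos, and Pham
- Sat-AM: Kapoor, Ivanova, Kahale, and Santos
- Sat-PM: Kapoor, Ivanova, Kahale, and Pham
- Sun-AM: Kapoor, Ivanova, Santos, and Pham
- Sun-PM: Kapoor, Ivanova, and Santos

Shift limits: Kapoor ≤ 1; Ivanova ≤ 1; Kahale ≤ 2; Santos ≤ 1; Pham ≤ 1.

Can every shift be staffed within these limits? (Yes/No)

Total capacity is 1+1+2+1+1 = 6 but 7 worker-slots are needed — infeasible.

No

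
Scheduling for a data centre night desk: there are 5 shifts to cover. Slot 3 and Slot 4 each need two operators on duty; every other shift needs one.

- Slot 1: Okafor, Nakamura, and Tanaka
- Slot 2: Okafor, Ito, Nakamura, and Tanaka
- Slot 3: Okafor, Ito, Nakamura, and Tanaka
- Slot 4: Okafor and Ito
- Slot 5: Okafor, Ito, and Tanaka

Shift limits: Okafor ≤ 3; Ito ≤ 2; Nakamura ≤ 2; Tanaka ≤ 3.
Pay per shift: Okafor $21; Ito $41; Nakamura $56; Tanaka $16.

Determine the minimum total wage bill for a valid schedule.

Slot 4 can only be covered by Okafor and Ito, so that assignment is forced.
Picking the cheapest available operator for each shift independently would cost $147, but that ignores the shift limits.
An optimal schedule: Slot 1→Tanaka, Slot 2→Okafor, Slot 3→Tanaka+Okafor, Slot 4→Okafor+Ito, Slot 5→Tanaka.
Total: 16 + 21 + 16 + 21 + 21 + 41 + 16 = $152.

$152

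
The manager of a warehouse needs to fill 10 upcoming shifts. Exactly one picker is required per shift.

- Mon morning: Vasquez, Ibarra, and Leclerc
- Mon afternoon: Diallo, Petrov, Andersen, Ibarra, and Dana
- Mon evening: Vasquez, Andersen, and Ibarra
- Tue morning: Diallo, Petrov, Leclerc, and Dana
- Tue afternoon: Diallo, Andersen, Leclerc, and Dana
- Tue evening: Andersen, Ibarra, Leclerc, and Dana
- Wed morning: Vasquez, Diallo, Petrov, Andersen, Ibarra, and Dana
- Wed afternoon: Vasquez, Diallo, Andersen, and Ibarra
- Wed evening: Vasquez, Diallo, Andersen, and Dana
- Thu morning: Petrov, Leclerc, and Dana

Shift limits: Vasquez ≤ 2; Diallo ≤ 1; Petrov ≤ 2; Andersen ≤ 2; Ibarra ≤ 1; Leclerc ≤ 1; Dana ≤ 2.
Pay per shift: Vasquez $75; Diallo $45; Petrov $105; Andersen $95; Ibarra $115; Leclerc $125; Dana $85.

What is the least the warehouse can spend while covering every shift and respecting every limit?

Picking the cheapest available picker for each shift independently would cost $590, but that ignores the shift limits.
An optimal schedule: Mon morning→Vasquez, Mon afternoon→Petrov, Mon evening→Vasquez, Tue morning→Diallo, Tue afternoon→Andersen, Tue evening→Andersen, Wed morning→Dana, Wed afternoon→Ibarra, Wed evening→Dana, Thu morning→Petrov.
Total: 75 + 105 + 75 + 45 + 95 + 95 + 85 + 115 + 85 + 105 = $880.

$880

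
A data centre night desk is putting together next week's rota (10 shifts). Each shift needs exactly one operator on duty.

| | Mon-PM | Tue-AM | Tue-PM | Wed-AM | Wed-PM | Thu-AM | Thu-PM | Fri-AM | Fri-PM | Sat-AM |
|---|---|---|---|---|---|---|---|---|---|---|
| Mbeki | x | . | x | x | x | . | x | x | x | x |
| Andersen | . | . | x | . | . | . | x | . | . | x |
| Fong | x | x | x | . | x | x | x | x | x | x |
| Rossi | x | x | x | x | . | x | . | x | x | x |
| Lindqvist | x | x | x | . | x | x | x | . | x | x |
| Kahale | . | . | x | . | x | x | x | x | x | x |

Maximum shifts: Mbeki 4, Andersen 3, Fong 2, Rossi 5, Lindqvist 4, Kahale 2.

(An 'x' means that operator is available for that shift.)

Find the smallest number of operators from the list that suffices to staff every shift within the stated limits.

10 slots to fill and no one can take more than 5, so at least ⌈10/5⌉ = 2 operators are needed.
Any 2 operators together have capacity at most 5+4 = 9 < 10 slots, so 2 can never suffice.
Mbeki, Andersen, and Rossi alone can cover everything: Mon-PM→Mbeki, Tue-AM→Rossi, Tue-PM→Andersen, Wed-AM→Mbeki, Wed-PM→Mbeki, Thu-AM→Rossi, Thu-PM→Mbeki, Fri-AM→Rossi, Fri-PM→Rossi, Sat-AM→Andersen.

3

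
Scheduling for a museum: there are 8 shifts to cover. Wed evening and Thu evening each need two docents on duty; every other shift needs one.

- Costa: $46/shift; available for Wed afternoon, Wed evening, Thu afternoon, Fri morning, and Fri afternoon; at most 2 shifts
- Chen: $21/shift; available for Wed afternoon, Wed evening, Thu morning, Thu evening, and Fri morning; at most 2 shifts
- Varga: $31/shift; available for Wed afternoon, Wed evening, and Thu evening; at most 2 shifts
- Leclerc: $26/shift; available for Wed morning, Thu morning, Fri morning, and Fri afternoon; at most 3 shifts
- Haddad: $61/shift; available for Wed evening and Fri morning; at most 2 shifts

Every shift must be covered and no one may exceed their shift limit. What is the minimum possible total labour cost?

Wed morning can only be covered by Leclerc, so that assignment is forced.
Thu afternoon can only be covered by Costa, so that assignment is forced.
Thu evening can only be covered by Chen and Varga, so that assignment is forced.
Picking the cheapest available docent for each shift independently would cost $265, but that ignores the shift limits.
An optimal schedule: Wed morning→Leclerc, Wed afternoon→Costa, Wed evening→Varga+Haddad, Thu morning→Chen, Thu afternoon→Costa, Thu evening→Chen+Varga, Fri morning→Leclerc, Fri afternoon→Leclerc.
Total: 26 + 46 + 31 + 61 + 21 + 46 + 21 + 31 + 26 + 26 = $335.

$335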